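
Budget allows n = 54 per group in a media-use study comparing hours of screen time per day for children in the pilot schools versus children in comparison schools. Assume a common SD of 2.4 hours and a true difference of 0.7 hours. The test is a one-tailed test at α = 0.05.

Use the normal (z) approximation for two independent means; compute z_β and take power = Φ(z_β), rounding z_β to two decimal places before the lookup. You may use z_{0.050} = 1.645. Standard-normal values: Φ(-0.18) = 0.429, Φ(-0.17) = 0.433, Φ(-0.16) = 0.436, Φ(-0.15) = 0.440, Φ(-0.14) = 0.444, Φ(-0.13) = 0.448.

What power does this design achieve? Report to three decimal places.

z_β = δ·√(n/(σ₁²+σ₂²)) − z_α
    = 0.7 · √(54/11.52) − 1.645
    = 0.7 · 2.16506 − 1.645
    = 1.5155 − 1.645 = -0.1295 → -0.13
Power = Φ(-0.13) = 0.448.

Power ≈ 0.448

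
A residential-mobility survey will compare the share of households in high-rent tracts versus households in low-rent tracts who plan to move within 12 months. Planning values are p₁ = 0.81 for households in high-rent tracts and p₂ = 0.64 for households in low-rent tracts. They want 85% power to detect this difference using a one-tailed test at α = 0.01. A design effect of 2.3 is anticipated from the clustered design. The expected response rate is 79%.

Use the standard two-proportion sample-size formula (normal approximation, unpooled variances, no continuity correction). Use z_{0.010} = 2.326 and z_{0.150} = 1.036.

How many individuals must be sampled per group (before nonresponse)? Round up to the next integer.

n = (z_α + z_β)² · [p₁(1−p₁) + p₂(1−p₂)] / (p₁ − p₂)²
  = (2.326 + 1.036)² · (0.81·0.19 + 0.64·0.36) / (0.17)²
  = (3.362)² · (0.1539 + 0.2304) / 0.0289
  = 11.3030 · 0.3843 / 0.0289
  = 150.30
Design effect: 2.3 × 150.30 = 345.70.
Adjust for 79% response: 345.70 / 0.79 = 437.59.
Round up → n = 438 per group.

n = 438 per group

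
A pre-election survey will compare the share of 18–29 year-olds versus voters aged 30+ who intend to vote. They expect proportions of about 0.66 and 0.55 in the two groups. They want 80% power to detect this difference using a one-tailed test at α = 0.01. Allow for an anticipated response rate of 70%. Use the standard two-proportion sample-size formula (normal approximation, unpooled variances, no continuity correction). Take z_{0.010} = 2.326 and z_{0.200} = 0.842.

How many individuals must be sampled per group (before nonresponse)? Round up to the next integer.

n = 560 per group

n = (z_α + z_β)² · [p₁(1−p₁) + p₂(1−p₂)] / (p₁ − p₂)²
  = (2.326 + 0.842)² · (0.66·0.34 + 0.55·0.45) / (0.11)²
  = (3.168)² · (0.2244 + 0.2475) / 0.0121
  = 10.0362 · 0.4719 / 0.0121
  = 391.41
Adjust for 70% response: 391.41 / 0.70 = 559.16.
Round up → n = 560 per group.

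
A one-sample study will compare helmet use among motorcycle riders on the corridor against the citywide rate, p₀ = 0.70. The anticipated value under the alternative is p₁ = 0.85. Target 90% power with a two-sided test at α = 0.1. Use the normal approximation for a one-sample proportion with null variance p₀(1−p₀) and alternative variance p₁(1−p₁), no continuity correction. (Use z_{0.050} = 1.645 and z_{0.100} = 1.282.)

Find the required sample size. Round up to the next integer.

n = [z_{α/2}·√(p₀q₀) + z_β·√(p₁q₁)]² / (p₁ − p₀)²
  = [1.645·√(0.70·0.30) + 1.282·√(0.85·0.15)]² / (0.15)²
  = [1.645·0.4583 + 1.282·0.3571]² / 0.0225
  = [1.2116]² / 0.0225
  = 65.24
Round up → n = 66.

n = 66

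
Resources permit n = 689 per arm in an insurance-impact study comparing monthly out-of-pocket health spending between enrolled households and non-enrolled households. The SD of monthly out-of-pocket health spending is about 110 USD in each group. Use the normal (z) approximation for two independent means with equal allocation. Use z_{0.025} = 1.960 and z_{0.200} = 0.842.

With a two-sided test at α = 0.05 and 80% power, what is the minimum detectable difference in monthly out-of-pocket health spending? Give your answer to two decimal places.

Minimum detectable difference ≈ 16.61 USD

δ = (z_{α/2} + z_β) · √((σ₁²+σ₂²)/n)
  = (1.960 + 0.842) · √(24200/689)
  = 2.802 · √35.1234
  = 2.802 · 5.9265
  = 16.6060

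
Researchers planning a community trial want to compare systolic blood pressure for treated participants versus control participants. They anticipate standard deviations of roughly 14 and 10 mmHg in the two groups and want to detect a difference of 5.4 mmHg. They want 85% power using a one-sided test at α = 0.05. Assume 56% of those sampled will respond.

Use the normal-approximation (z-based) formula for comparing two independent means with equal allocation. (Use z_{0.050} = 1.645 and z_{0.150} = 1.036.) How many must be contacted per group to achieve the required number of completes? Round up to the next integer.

n = (z_α + z_β)² · (σ₁² + σ₂²) / δ²
  = (1.645 + 1.036)² · (14² + 10² = 296) / 5.4²
  = 7.1878 · 296 / 29.16
  = 72.96
Adjust for 56% response: 72.96 / 0.56 = 130.29.
Round up → n = 131 per group.

n = 131 per group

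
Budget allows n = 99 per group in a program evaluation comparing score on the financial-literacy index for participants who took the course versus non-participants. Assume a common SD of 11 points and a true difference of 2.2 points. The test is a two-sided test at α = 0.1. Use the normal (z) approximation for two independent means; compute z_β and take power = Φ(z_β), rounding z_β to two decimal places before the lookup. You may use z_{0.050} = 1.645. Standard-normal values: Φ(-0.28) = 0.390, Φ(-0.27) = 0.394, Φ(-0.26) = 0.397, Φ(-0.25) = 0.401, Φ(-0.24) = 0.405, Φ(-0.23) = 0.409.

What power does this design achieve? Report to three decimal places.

z_β = δ·√(n/(σ₁²+σ₂²)) − z_{α/2}
    = 2.2 · √(99/242) − 1.645
    = 2.2 · 0.63960 − 1.645
    = 1.4071 − 1.645 = -0.2379 → -0.24
Power = Φ(-0.24) = 0.405.

Power ≈ 0.405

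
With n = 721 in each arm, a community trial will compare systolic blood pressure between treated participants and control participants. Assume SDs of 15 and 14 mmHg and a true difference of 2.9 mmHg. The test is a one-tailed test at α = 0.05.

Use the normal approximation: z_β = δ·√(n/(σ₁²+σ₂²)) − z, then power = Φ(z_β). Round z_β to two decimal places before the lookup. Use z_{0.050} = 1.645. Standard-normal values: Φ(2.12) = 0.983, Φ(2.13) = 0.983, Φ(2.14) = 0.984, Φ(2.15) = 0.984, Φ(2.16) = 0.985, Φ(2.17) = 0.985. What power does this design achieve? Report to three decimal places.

z_β = δ·√(n/(σ₁²+σ₂²)) − z_α
    = 2.9 · √(721/421) − 1.645
    = 2.9 · 1.30866 − 1.645
    = 3.7951 − 1.645 = 2.1501 → 2.15
Power = Φ(2.15) = 0.984.

Power ≈ 0.984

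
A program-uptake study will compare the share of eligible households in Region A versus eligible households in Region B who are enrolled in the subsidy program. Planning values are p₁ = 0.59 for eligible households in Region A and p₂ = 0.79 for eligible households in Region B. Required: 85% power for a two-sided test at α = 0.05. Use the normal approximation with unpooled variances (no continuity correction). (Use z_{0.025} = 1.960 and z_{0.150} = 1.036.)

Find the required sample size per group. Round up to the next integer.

n = (z_{α/2} + z_β)² · [p₁(1−p₁) + p₂(1−p₂)] / (p₁ − p₂)²
  = (1.960 + 1.036)² · (0.59·0.41 + 0.79·0.21) / (-0.20)²
  = (2.996)² · (0.2419 + 0.1659) / 0.0400
  = 8.9760 · 0.4078 / 0.0400
  = 91.51
Round up → n = 92 per group.

n = 92 per group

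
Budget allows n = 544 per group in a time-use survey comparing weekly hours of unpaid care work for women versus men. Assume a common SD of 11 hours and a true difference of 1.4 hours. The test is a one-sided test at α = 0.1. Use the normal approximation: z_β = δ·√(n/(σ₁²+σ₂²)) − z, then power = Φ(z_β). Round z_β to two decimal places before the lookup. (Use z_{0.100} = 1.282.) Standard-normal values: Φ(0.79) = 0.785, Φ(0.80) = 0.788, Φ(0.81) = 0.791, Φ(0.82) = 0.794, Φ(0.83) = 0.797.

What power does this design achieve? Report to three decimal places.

Power ≈ 0.794

z_β = δ·√(n/(σ₁²+σ₂²)) − z_α
    = 1.4 · √(544/242) − 1.282
    = 1.4 · 1.49931 − 1.282
    = 2.0990 − 1.282 = 0.8170 → 0.82
Power = Φ(0.82) = 0.794.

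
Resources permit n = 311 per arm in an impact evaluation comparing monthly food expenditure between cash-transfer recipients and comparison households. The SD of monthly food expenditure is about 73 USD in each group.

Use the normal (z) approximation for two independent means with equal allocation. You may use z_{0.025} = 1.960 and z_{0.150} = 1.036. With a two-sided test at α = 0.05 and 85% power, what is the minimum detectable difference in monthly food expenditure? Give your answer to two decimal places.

Minimum detectable difference ≈ 17.54 USD

δ = (z_{α/2} + z_β) · √((σ₁²+σ₂²)/n)
  = (1.960 + 1.036) · √(10658/311)
  = 2.996 · √34.2701
  = 2.996 · 5.8541
  = 17.5388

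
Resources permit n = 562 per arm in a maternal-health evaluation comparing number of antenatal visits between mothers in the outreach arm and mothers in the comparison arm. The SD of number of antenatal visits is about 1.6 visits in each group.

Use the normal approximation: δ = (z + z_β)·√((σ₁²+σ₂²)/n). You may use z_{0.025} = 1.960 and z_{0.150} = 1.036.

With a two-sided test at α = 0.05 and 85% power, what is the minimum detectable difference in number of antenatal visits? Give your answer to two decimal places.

δ = (z_{α/2} + z_β) · √((σ₁²+σ₂²)/n)
  = (1.960 + 1.036) · √(5.12/562)
  = 2.996 · √0.00911
  = 2.996 · 0.0954
  = 0.2860

Minimum detectable difference ≈ 0.29 visits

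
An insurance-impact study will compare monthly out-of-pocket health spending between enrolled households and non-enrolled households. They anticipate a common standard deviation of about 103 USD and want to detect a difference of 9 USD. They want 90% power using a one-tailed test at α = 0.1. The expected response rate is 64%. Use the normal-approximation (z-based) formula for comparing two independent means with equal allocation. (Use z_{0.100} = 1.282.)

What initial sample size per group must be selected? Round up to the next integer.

n = 2691 per group

n = (z_α + z_β)² · (σ₁² + σ₂²) / δ²
  = (1.282 + 1.282)² · (2·103² = 21218) / 9²
  = 6.5741 · 21218 / 81
  = 1722.09
Adjust for 64% response: 1722.09 / 0.64 = 2690.76.
Round up → n = 2691 per group.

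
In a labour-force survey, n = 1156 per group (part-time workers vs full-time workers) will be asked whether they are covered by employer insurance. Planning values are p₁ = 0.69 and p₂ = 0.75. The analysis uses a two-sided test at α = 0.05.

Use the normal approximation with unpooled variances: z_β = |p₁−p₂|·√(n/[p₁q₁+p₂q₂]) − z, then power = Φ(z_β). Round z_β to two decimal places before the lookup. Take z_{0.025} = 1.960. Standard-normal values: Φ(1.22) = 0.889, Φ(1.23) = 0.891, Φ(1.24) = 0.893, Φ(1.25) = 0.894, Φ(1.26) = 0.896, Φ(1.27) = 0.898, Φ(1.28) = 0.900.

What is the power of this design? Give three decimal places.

Power ≈ 0.896

z_β = |p₁−p₂|·√(n/[p₁q₁+p₂q₂]) − z_{α/2}
    = 0.06 · √(1156/0.4014) − 1.960
    = 0.06 · 53.6649 − 1.960
    = 3.2199 − 1.960 = 1.2599 → 1.26
Power = Φ(1.26) = 0.896.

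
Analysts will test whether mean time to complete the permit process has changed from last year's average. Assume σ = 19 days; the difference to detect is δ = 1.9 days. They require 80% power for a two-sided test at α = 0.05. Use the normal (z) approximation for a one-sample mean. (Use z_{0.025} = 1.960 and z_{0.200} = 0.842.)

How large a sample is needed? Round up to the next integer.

n = 786

n = (z_{α/2} + z_β)² · σ² / δ²
  = (1.960 + 0.842)² · 19² / 1.9²
  = 7.8512 · 361 / 3.61
  = 785.12
Round up → n = 786.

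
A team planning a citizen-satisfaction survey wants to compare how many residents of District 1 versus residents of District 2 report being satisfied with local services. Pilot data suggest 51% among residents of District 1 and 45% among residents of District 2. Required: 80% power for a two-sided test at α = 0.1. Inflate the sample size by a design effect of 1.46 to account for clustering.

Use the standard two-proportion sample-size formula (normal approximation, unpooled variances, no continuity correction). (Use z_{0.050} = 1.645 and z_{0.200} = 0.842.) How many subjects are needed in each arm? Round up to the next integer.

n = 1248 per group

n = (z_{α/2} + z_β)² · [p₁(1−p₁) + p₂(1−p₂)] / (p₁ − p₂)²
  = (1.645 + 0.842)² · (0.51·0.49 + 0.45·0.55) / (0.06)²
  = (2.487)² · (0.2499 + 0.2475) / 0.0036
  = 6.1852 · 0.4974 / 0.0036
  = 854.58
Design effect: 1.46 × 854.58 = 1247.69.
Round up → n = 1248 per group.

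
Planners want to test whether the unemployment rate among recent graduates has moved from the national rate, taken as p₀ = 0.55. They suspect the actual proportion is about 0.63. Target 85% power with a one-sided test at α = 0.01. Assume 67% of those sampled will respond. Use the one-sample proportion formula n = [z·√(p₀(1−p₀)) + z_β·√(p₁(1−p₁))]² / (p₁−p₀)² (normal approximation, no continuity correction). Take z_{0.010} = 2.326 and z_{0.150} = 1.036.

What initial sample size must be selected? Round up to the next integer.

n = [z_α·√(p₀q₀) + z_β·√(p₁q₁)]² / (p₁ − p₀)²
  = [2.326·√(0.55·0.45) + 1.036·√(0.63·0.37)]² / (0.08)²
  = [2.326·0.4975 + 1.036·0.4828]² / 0.0064
  = [1.6574]² / 0.0064
  = 429.19
Adjust for 67% response: 429.19 / 0.67 = 640.58.
Round up → n = 641.

n = 641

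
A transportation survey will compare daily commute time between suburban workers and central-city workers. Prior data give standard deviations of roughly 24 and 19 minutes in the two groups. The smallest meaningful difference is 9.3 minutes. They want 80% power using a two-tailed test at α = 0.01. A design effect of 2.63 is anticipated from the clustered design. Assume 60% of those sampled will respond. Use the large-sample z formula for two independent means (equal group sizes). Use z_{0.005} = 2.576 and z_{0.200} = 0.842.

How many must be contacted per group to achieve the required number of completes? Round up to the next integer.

n = (z_{α/2} + z_β)² · (σ₁² + σ₂²) / δ²
  = (2.576 + 0.842)² · (24² + 19² = 937) / 9.3²
  = 11.6827 · 937 / 86.49
  = 126.57
Design effect: 2.63 × 126.57 = 332.87.
Adjust for 60% response: 332.87 / 0.60 = 554.78.
Round up → n = 555 per group.

n = 555 per group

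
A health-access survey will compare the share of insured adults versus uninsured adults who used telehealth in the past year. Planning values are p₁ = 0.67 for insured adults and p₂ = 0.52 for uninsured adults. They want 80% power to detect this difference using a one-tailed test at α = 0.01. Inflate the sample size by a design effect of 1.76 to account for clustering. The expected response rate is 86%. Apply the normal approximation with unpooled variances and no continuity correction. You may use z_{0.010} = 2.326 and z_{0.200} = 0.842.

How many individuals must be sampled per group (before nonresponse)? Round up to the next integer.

n = 430 per group

n = (z_α + z_β)² · [p₁(1−p₁) + p₂(1−p₂)] / (p₁ − p₂)²
  = (2.326 + 0.842)² · (0.67·0.33 + 0.52·0.48) / (0.15)²
  = (3.168)² · (0.2211 + 0.2496) / 0.0225
  = 10.0362 · 0.4707 / 0.0225
  = 209.96
Design effect: 1.76 × 209.96 = 369.53.
Adjust for 86% response: 369.53 / 0.86 = 429.68.
Round up → n = 430 per group.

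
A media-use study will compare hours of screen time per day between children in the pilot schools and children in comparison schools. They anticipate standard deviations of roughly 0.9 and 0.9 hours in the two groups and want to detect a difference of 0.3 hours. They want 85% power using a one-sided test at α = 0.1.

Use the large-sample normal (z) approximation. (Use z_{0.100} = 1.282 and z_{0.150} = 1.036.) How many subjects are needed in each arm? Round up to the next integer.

n = (z_α + z_β)² · (σ₁² + σ₂²) / δ²
  = (1.282 + 1.036)² · (0.9² + 0.9² = 1.62) / 0.3²
  = 5.3731 · 1.62 / 0.09
  = 96.72
Round up → n = 97 per group.

n = 97 per group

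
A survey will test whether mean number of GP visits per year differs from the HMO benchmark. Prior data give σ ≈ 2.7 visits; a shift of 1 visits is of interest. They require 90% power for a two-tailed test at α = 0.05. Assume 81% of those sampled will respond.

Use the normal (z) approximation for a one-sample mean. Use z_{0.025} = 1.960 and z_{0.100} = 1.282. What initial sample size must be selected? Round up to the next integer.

n = (z_{α/2} + z_β)² · σ² / δ²
  = (1.960 + 1.282)² · 2.7² / 1²
  = 10.5106 · 7.29 / 1
  = 76.62
Adjust for 81% response: 76.62 / 0.81 = 94.60.
Round up → n = 95.

n = 95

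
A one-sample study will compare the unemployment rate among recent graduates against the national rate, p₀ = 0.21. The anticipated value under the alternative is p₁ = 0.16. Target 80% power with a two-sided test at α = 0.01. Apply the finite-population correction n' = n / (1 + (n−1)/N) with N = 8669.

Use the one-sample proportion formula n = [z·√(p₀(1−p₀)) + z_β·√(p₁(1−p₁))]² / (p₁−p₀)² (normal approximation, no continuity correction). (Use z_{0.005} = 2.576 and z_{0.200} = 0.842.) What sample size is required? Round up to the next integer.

n = 680

n = [z_{α/2}·√(p₀q₀) + z_β·√(p₁q₁)]² / (p₁ − p₀)²
  = [2.576·√(0.21·0.79) + 0.842·√(0.16·0.84)]² / (-0.05)²
  = [2.576·0.4073 + 0.842·0.3666]² / 0.0025
  = [1.3579]² / 0.0025
  = 737.57
Finite-population correction (N = 8669): 737.57 / (1 + (737.57 − 1)/8669) = 679.81.
Round up → n = 680.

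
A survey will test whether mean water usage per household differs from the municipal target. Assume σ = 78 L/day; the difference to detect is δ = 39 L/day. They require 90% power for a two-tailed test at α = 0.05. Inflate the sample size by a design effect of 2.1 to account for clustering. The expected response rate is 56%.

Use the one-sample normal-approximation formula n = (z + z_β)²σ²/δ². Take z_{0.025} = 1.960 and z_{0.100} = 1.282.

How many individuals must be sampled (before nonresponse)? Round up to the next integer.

n = 158

n = (z_{α/2} + z_β)² · σ² / δ²
  = (1.960 + 1.282)² · 78² / 39²
  = 10.5106 · 6084 / 1521
  = 42.04
Design effect: 2.1 × 42.04 = 88.29.
Adjust for 56% response: 88.29 / 0.56 = 157.66.
Round up → n = 158.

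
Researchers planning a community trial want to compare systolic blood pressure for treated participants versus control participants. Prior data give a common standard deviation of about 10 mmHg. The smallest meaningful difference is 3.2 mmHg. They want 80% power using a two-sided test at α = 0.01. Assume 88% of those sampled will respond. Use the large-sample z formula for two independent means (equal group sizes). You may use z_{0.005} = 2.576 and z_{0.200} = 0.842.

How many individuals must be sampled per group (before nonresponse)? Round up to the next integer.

n = (z_{α/2} + z_β)² · (σ₁² + σ₂²) / δ²
  = (2.576 + 0.842)² · (2·10² = 200) / 3.2²
  = 11.6827 · 200 / 10.24
  = 228.18
Adjust for 88% response: 228.18 / 0.88 = 259.29.
Round up → n = 260 per group.

n = 260 per group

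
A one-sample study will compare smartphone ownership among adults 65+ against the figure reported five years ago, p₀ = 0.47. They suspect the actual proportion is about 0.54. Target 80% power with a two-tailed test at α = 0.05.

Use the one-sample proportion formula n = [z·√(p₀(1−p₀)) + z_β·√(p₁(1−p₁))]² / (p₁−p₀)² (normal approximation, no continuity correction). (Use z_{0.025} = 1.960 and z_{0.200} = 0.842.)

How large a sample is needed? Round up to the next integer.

n = 399

n = [z_{α/2}·√(p₀q₀) + z_β·√(p₁q₁)]² / (p₁ − p₀)²
  = [1.960·√(0.47·0.53) + 0.842·√(0.54·0.46)]² / (0.07)²
  = [1.960·0.4991 + 0.842·0.4984]² / 0.0049
  = [1.3979]² / 0.0049
  = 398.79
Round up → n = 399.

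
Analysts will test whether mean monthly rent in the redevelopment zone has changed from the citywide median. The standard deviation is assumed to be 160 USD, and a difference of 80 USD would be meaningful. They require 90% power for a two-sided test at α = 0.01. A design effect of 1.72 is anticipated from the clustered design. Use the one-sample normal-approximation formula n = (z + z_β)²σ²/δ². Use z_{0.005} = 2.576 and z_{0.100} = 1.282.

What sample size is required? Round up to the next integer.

n = 103

n = (z_{α/2} + z_β)² · σ² / δ²
  = (2.576 + 1.282)² · 160² / 80²
  = 14.8842 · 25600 / 6400
  = 59.54
Design effect: 1.72 × 59.54 = 102.40.
Round up → n = 103.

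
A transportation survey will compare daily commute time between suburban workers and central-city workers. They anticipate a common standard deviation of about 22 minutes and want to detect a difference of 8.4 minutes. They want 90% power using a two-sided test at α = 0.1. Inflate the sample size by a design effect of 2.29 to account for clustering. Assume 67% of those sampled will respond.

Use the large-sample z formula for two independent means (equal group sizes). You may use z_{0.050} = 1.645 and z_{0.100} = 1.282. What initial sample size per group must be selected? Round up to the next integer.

n = (z_{α/2} + z_β)² · (σ₁² + σ₂²) / δ²
  = (1.645 + 1.282)² · (2·22² = 968) / 8.4²
  = 8.5673 · 968 / 70.56
  = 117.53
Design effect: 2.29 × 117.53 = 269.15.
Adjust for 67% response: 269.15 / 0.67 = 401.72.
Round up → n = 402 per group.

n = 402 per group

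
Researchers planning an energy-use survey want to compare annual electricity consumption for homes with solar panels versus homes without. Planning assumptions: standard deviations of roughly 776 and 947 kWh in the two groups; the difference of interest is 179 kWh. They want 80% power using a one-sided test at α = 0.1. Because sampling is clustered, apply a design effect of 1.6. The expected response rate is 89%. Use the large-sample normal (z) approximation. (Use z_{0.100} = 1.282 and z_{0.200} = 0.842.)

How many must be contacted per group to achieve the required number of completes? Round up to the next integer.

n = 380 per group

n = (z_α + z_β)² · (σ₁² + σ₂²) / δ²
  = (1.282 + 0.842)² · (776² + 947² = 1498985) / 179²
  = 4.5114 · 1498985 / 32041
  = 211.06
Design effect: 1.6 × 211.06 = 337.69.
Adjust for 89% response: 337.69 / 0.89 = 379.43.
Round up → n = 380 per group.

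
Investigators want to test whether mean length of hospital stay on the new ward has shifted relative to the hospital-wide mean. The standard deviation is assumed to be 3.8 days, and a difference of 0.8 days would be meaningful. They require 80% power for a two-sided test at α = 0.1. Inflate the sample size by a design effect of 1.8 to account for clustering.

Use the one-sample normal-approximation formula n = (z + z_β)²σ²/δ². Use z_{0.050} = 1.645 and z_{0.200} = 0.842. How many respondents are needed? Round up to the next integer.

n = (z_{α/2} + z_β)² · σ² / δ²
  = (1.645 + 0.842)² · 3.8² / 0.8²
  = 6.1852 · 14.44 / 0.64
  = 139.55
Design effect: 1.8 × 139.55 = 251.20.
Round up → n = 252.

n = 252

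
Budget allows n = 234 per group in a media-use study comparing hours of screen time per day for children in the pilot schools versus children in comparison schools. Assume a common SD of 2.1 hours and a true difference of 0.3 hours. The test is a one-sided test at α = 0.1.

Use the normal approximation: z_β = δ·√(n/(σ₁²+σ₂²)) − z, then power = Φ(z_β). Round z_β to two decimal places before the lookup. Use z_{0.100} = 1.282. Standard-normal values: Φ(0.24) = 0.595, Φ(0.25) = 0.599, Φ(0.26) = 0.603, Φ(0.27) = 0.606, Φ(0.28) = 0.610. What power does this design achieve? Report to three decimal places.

Power ≈ 0.603

z_β = δ·√(n/(σ₁²+σ₂²)) − z_α
    = 0.3 · √(234/8.82) − 1.282
    = 0.3 · 5.15079 − 1.282
    = 1.5452 − 1.282 = 0.2632 → 0.26
Power = Φ(0.26) = 0.603.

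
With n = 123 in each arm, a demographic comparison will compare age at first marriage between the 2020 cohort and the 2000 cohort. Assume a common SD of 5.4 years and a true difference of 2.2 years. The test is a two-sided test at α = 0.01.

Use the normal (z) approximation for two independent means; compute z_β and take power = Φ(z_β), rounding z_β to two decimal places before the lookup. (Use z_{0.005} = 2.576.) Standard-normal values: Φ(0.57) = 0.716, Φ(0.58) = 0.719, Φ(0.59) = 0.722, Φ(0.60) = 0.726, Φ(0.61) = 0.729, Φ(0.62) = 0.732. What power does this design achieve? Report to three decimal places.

Power ≈ 0.732

z_β = δ·√(n/(σ₁²+σ₂²)) − z_{α/2}
    = 2.2 · √(123/58.32) − 2.576
    = 2.2 · 1.45226 − 2.576
    = 3.1950 − 2.576 = 0.6190 → 0.62
Power = Φ(0.62) = 0.732.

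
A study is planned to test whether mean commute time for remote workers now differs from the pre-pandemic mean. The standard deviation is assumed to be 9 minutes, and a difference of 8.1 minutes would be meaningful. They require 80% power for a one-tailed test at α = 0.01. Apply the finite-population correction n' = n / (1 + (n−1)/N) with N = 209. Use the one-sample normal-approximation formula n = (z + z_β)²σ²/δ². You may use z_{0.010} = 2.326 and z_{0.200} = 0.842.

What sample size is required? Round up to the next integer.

n = (z_α + z_β)² · σ² / δ²
  = (2.326 + 0.842)² · 9² / 8.1²
  = 10.0362 · 81 / 65.61
  = 12.39
Finite-population correction (N = 209): 12.39 / (1 + (12.39 − 1)/209) = 11.75.
Round up → n = 12.

n = 12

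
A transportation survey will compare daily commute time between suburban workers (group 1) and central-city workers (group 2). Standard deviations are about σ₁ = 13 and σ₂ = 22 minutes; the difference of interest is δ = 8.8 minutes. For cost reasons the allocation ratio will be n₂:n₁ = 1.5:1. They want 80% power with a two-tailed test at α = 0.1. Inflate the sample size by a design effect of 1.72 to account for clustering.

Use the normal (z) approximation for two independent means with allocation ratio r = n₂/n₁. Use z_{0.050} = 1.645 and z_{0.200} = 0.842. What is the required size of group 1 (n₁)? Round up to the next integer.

n₁ = 68

n₁ = (z_{α/2} + z_β)² · (σ₁² + σ₂²/r) / δ²
   = (1.645 + 0.842)² · (13² + 22²/1.5) / 8.8²
   = 6.1852 · (169 + 322.6667) / 77.44
   = 6.1852 · 491.6667 / 77.44
   = 39.27
Design effect: 1.72 × 39.27 = 67.54.
Round up → n₁ = 68; n₂ = r·n₁ = 1.5 × 68 = 102.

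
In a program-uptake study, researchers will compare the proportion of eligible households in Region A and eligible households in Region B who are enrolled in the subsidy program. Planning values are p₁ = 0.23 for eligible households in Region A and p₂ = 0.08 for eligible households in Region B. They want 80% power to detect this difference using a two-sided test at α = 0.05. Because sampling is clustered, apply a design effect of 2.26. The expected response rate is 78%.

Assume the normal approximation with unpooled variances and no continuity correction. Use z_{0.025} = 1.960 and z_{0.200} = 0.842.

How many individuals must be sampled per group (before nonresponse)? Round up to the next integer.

n = (z_{α/2} + z_β)² · [p₁(1−p₁) + p₂(1−p₂)] / (p₁ − p₂)²
  = (1.960 + 0.842)² · (0.23·0.77 + 0.08·0.92) / (0.15)²
  = (2.802)² · (0.1771 + 0.0736) / 0.0225
  = 7.8512 · 0.2507 / 0.0225
  = 87.48
Design effect: 2.26 × 87.48 = 197.70.
Adjust for 78% response: 197.70 / 0.78 = 253.47.
Round up → n = 254 per group.

n = 254 per group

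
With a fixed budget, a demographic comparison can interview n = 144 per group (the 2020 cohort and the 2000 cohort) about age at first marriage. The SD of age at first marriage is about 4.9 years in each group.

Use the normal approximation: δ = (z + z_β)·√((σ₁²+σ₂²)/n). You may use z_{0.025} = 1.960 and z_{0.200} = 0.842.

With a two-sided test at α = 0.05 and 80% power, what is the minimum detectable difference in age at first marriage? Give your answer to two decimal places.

δ = (z_{α/2} + z_β) · √((σ₁²+σ₂²)/n)
  = (1.960 + 0.842) · √(48.02/144)
  = 2.802 · √0.33347
  = 2.802 · 0.5775
  = 1.6181

Minimum detectable difference ≈ 1.62 years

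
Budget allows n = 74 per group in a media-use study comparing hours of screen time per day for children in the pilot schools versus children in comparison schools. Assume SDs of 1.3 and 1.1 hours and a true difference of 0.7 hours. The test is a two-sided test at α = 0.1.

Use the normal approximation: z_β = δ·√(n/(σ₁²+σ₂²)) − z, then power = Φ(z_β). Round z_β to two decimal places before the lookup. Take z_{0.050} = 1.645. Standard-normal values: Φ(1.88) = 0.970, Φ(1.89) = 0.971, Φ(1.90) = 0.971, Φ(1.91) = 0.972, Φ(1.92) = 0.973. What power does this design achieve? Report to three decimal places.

Power ≈ 0.971

z_β = δ·√(n/(σ₁²+σ₂²)) − z_{α/2}
    = 0.7 · √(74/2.9) − 1.645
    = 0.7 · 5.05146 − 1.645
    = 3.5360 − 1.645 = 1.8910 → 1.89
Power = Φ(1.89) = 0.971.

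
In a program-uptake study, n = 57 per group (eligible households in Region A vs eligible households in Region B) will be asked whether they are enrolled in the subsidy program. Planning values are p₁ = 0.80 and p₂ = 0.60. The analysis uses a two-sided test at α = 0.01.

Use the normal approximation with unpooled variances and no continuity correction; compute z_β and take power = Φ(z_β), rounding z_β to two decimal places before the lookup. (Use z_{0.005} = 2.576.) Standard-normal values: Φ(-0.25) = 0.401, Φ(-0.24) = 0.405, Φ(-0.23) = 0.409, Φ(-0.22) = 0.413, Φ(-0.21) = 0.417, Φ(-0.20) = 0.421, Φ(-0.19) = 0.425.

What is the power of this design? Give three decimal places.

z_β = |p₁−p₂|·√(n/[p₁q₁+p₂q₂]) − z_{α/2}
    = 0.20 · √(57/0.4000) − 2.576
    = 0.20 · 11.9373 − 2.576
    = 2.3875 − 2.576 = -0.1885 → -0.19
Power = Φ(-0.19) = 0.425.

Power ≈ 0.425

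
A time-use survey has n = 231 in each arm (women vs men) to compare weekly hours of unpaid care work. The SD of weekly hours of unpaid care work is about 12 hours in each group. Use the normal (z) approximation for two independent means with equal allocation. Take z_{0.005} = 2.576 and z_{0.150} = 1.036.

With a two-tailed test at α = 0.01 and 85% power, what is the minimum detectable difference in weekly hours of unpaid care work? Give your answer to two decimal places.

Minimum detectable difference ≈ 4.03 hours

δ = (z_{α/2} + z_β) · √((σ₁²+σ₂²)/n)
  = (2.576 + 1.036) · √(288/231)
  = 3.612 · √1.2468
  = 3.612 · 1.1166
  = 4.0331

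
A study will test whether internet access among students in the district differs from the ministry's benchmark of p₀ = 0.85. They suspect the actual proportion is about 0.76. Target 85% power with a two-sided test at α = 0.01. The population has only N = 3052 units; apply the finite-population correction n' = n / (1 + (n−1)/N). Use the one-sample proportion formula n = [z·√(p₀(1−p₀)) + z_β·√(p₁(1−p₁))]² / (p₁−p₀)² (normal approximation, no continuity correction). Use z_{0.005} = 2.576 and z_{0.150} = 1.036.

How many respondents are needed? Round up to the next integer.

n = 214

n = [z_{α/2}·√(p₀q₀) + z_β·√(p₁q₁)]² / (p₁ − p₀)²
  = [2.576·√(0.85·0.15) + 1.036·√(0.76·0.24)]² / (-0.09)²
  = [2.576·0.3571 + 1.036·0.4271]² / 0.0081
  = [1.3623]² / 0.0081
  = 229.11
Finite-population correction (N = 3052): 229.11 / (1 + (229.11 − 1)/3052) = 213.18.
Round up → n = 214.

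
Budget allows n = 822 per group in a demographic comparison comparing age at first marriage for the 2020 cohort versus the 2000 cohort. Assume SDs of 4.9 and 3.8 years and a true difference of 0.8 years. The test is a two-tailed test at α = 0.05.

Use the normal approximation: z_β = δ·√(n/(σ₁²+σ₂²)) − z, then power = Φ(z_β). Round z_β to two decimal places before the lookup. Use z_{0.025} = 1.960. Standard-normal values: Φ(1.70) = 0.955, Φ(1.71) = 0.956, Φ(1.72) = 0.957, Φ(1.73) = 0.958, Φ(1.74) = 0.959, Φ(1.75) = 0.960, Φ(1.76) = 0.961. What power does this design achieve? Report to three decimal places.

Power ≈ 0.959

z_β = δ·√(n/(σ₁²+σ₂²)) − z_{α/2}
    = 0.8 · √(822/38.45) − 1.960
    = 0.8 · 4.62368 − 1.960
    = 3.6989 − 1.960 = 1.7389 → 1.74
Power = Φ(1.74) = 0.959.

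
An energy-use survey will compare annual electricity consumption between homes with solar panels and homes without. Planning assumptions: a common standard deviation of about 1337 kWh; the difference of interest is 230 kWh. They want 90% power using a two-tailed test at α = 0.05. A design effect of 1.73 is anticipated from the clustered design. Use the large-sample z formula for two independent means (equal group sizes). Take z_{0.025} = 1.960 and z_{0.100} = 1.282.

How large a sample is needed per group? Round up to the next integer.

n = 1229 per group

n = (z_{α/2} + z_β)² · (σ₁² + σ₂²) / δ²
  = (1.960 + 1.282)² · (2·1337² = 3575138) / 230²
  = 10.5106 · 3575138 / 52900
  = 710.33
Design effect: 1.73 × 710.33 = 1228.88.
Round up → n = 1229 per group.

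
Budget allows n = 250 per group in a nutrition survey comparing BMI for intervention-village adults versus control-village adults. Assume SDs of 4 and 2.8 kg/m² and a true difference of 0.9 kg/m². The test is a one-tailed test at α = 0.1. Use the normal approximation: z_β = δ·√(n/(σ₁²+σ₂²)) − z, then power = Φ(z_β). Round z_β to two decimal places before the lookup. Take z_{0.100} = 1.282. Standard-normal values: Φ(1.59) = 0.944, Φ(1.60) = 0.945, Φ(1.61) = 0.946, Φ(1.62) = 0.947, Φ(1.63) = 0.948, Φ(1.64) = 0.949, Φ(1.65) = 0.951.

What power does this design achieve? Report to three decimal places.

Power ≈ 0.948

z_β = δ·√(n/(σ₁²+σ₂²)) − z_α
    = 0.9 · √(250/23.84) − 1.282
    = 0.9 · 3.23830 − 1.282
    = 2.9145 − 1.282 = 1.6325 → 1.63
Power = Φ(1.63) = 0.948.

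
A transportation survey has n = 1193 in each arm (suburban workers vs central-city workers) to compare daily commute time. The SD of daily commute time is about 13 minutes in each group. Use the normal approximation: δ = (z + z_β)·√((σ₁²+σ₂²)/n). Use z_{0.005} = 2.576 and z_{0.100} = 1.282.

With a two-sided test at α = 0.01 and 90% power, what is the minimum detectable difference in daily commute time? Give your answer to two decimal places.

Minimum detectable difference ≈ 2.05 minutes

δ = (z_{α/2} + z_β) · √((σ₁²+σ₂²)/n)
  = (2.576 + 1.282) · √(338/1193)
  = 3.858 · √0.28332
  = 3.858 · 0.5323
  = 2.0535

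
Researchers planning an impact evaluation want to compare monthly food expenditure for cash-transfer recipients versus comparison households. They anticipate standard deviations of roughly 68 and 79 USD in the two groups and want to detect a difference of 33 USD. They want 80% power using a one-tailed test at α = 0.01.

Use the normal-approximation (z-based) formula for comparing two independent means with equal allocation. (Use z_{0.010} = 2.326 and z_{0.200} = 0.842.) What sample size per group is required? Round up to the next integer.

n = (z_α + z_β)² · (σ₁² + σ₂²) / δ²
  = (2.326 + 0.842)² · (68² + 79² = 10865) / 33²
  = 10.0362 · 10865 / 1089
  = 100.13
Round up → n = 101 per group.

n = 101 per group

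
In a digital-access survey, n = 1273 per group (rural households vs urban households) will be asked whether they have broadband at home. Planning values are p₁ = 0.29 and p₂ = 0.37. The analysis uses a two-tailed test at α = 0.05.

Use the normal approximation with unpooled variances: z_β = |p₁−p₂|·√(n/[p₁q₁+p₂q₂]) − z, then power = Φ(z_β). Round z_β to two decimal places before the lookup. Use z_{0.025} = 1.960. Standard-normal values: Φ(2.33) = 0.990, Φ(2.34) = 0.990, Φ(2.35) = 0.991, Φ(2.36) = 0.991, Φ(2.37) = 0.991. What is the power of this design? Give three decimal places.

Power ≈ 0.991

z_β = |p₁−p₂|·√(n/[p₁q₁+p₂q₂]) − z_{α/2}
    = 0.08 · √(1273/0.4390) − 1.960
    = 0.08 · 53.8495 − 1.960
    = 4.3080 − 1.960 = 2.3480 → 2.35
Power = Φ(2.35) = 0.991.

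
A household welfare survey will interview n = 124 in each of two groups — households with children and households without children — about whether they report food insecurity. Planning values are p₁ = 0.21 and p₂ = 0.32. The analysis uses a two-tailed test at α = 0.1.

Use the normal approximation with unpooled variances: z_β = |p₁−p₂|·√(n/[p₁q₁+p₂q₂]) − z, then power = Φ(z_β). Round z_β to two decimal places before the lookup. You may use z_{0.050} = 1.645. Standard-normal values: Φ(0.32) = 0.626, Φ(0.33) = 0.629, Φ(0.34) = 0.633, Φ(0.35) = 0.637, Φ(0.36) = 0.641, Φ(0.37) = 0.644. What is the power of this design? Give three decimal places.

z_β = |p₁−p₂|·√(n/[p₁q₁+p₂q₂]) − z_{α/2}
    = 0.11 · √(124/0.3835) − 1.645
    = 0.11 · 17.9816 − 1.645
    = 1.9780 − 1.645 = 0.3330 → 0.33
Power = Φ(0.33) = 0.629.

Power ≈ 0.629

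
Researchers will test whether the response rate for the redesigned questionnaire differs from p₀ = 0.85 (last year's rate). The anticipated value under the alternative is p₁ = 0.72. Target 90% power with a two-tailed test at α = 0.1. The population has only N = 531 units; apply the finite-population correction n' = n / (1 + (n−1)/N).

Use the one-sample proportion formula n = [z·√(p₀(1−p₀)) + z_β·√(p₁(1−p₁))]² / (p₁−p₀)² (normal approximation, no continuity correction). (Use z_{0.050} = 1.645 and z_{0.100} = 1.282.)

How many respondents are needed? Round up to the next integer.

n = [z_{α/2}·√(p₀q₀) + z_β·√(p₁q₁)]² / (p₁ − p₀)²
  = [1.645·√(0.85·0.15) + 1.282·√(0.72·0.28)]² / (-0.13)²
  = [1.645·0.3571 + 1.282·0.4490]² / 0.0169
  = [1.1630]² / 0.0169
  = 80.03
Finite-population correction (N = 531): 80.03 / (1 + (80.03 − 1)/531) = 69.66.
Round up → n = 70.

n = 70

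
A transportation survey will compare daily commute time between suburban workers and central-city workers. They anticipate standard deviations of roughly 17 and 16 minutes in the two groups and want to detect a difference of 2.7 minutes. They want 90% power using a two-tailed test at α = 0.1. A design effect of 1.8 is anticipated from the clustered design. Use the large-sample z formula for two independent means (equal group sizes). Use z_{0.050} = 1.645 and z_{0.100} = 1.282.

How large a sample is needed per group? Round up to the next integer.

n = 1153 per group

n = (z_{α/2} + z_β)² · (σ₁² + σ₂²) / δ²
  = (1.645 + 1.282)² · (17² + 16² = 545) / 2.7²
  = 8.5673 · 545 / 7.29
  = 640.49
Design effect: 1.8 × 640.49 = 1152.89.
Round up → n = 1153 per group.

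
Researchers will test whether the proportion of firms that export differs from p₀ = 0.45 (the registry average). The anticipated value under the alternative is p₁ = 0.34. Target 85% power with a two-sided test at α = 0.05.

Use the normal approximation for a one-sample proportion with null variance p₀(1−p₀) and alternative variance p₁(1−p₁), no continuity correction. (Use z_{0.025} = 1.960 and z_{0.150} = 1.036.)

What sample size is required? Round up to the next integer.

n = [z_{α/2}·√(p₀q₀) + z_β·√(p₁q₁)]² / (p₁ − p₀)²
  = [1.960·√(0.45·0.55) + 1.036·√(0.34·0.66)]² / (-0.11)²
  = [1.960·0.4975 + 1.036·0.4737]² / 0.0121
  = [1.4658]² / 0.0121
  = 177.58
Round up → n = 178.

n = 178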